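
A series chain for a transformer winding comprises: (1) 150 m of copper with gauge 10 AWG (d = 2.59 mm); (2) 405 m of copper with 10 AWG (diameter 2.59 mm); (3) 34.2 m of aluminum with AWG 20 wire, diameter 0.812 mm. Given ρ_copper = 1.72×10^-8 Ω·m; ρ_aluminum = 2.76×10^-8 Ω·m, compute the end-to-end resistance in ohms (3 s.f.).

Seg 1: A = π(2.59/2 mm)² = π(1.2950e-03 m)² = 5.269e-06 m²
R_1 = (1.72×10^-8)(150)/(5.269e-06) = 0.4897 Ω
Seg 2: A = π(2.59/2 mm)² = π(1.2950e-03 m)² = 5.269e-06 m²
R_2 = (1.72×10^-8)(405)/(5.269e-06) = 1.322 Ω
Seg 3: A = π(0.812/2 mm)² = π(4.0600e-04 m)² = 5.178e-07 m²
R_3 = (2.76×10^-8)(34.2)/(5.178e-07) = 1.823 Ω
R_total = R_1 + R_2 + R_3 = 3.63 Ω

3.63 Ω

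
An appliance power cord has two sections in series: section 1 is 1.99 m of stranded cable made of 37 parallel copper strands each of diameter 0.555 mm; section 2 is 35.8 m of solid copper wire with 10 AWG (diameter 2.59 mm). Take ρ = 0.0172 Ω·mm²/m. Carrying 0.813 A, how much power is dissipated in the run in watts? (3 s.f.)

ρ = 0.0172 Ω·mm²/m = 1.72×10^-8 Ω·m
Section 1: A_strand = π(2.7750e-04)² = 2.419e-07 m²; R₁ = ρL/(N·A_s) = (1.72×10^-8)(1.99)/(37×2.419e-07) = 0.003824 Ω
Section 2: A = π(2.59/2 mm)² = π(1.2950e-03 m)² = 5.269e-06 m²
R₂ = (1.72×10^-8)(35.8)/(5.269e-06) = 0.1169 Ω
R = R₁ + R₂ = 0.1207 Ω
P = I²R = (0.813)² × 0.1207 = 0.0798 W

0.0798 W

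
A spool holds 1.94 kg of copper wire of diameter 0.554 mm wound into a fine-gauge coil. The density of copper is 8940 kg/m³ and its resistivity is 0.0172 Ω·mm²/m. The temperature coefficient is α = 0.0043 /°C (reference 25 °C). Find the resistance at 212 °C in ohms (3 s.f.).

ρ = 0.0172 Ω·mm²/m = 1.72×10^-8 Ω·m
A = π(d/2)² = π(2.7700e-04 m)² = 2.4105e-07 m²
L = m/(density·A) = 1.94/(8940×2.4105e-07) = 900.2 m
R = ρL/A = (1.72×10^-8)(900.2)/(2.4105e-07) = 64.24 Ω
R(212 °C) = 64.24 × (1 + 0.0043×187) = 116 Ω

116 Ω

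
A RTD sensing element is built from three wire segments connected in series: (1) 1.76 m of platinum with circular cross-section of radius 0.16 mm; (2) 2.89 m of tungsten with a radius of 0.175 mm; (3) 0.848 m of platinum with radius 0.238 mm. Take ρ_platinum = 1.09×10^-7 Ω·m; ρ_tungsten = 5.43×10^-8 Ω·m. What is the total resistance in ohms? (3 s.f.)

Seg 1: A = πr² = π(1.6000e-04 m)² = 8.042e-08 m²
R_1 = (1.09×10^-7)(1.76)/(8.042e-08) = 2.385 Ω
Seg 2: A = πr² = π(1.7500e-04 m)² = 9.621e-08 m²
R_2 = (5.43×10^-8)(2.89)/(9.621e-08) = 1.631 Ω
Seg 3: A = πr² = π(2.3800e-04 m)² = 1.780e-07 m²
R_3 = (1.09×10^-7)(0.848)/(1.780e-07) = 0.5194 Ω
R_total = R_1 + R_2 + R_3 = 4.54 Ω

4.54 Ω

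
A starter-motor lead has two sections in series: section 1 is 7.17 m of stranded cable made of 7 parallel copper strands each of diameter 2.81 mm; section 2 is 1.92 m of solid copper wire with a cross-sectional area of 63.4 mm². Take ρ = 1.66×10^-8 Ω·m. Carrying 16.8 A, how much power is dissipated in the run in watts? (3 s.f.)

0.916 W

Section 1: A_strand = π(1.4050e-03)² = 6.202e-06 m²; R₁ = ρL/(N·A_s) = (1.66×10^-8)(7.17)/(7×6.202e-06) = 0.002742 Ω
Section 2: A = 63.4 mm² = 6.340e-05 m²
R₂ = (1.66×10^-8)(1.92)/(6.340e-05) = 5.027×10^-4 Ω
R = R₁ + R₂ = 0.003244 Ω
P = I²R = (16.8)² × 0.003244 = 0.916 W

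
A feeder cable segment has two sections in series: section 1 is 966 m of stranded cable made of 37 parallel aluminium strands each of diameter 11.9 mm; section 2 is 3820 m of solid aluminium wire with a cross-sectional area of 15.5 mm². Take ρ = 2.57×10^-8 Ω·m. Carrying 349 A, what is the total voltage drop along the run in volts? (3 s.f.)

2210 V

Section 1: A_strand = π(5.9500e-03)² = 1.112e-04 m²; R₁ = ρL/(N·A_s) = (2.57×10^-8)(966)/(37×1.112e-04) = 0.006033 Ω
Section 2: A = 15.5 mm² = 1.550e-05 m²
R₂ = (2.57×10^-8)(3820)/(1.550e-05) = 6.334 Ω
R = R₁ + R₂ = 6.34 Ω
V = IR = 349 × 6.34 = 2210 V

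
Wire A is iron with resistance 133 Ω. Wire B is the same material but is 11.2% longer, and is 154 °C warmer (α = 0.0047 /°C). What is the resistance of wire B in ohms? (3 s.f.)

R ∝ ρL/d² with ρ ∝ (1+αΔT), so R_B/R_A = (1 + 11.2/100) × (1 + 0.0047×154)
= 1.112 × 1.724 = 1.917
R_B = 1.917 × 133 = 255 Ω

255 Ω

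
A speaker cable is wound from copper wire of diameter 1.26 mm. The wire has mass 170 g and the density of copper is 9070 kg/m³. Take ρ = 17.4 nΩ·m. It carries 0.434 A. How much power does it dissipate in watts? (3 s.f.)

ρ = 17.4 nΩ·m = 1.74×10^-8 Ω·m
A = π(d/2)² = π(6.3000e-04 m)² = 1.2469e-06 m²
L = m/(density·A) = 0.17/(9070×1.2469e-06) = 15.03 m
R = ρL/A = (1.74×10^-8)(15.03)/(1.2469e-06) = 0.2098 Ω
P = I²R = (0.434)² × 0.2098 = 0.0395 W

0.0395 W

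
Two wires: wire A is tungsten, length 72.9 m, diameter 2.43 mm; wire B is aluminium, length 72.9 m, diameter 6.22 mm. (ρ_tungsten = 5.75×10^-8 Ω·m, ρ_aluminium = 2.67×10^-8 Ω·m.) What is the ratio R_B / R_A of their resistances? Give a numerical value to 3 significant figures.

R ∝ ρL/d², so R_B/R_A = (ρ_B/ρ_A) × (d_A/d_B)²
= (2.67×10^-8/5.75×10^-8) × (2.43/6.22)² = 0.0709

0.0709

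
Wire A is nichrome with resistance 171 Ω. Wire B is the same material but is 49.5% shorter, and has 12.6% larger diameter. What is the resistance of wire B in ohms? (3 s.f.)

R ∝ L/d², so R_B/R_A = (1 − 49.5/100) × (1 + 12.6/100)⁻²
= 0.505 × 0.7887 = 0.3983
R_B = 0.3983 × 171 = 68.1 Ω

68.1 Ω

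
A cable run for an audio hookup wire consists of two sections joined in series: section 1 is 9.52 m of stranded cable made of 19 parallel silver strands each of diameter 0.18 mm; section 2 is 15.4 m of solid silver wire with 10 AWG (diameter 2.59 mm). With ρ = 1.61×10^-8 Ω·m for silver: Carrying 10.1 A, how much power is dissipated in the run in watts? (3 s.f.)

Section 1: A_strand = π(9.0000e-05)² = 2.545e-08 m²; R₁ = ρL/(N·A_s) = (1.61×10^-8)(9.52)/(19×2.545e-08) = 0.317 Ω
Section 2: A = π(2.59/2 mm)² = π(1.2950e-03 m)² = 5.269e-06 m²
R₂ = (1.61×10^-8)(15.4)/(5.269e-06) = 0.04706 Ω
R = R₁ + R₂ = 0.3641 Ω
P = I²R = (10.1)² × 0.3641 = 37.1 W

37.1 W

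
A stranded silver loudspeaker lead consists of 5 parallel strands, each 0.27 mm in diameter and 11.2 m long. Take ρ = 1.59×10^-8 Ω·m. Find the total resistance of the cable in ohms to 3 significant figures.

A_strand = π(1.3500e-04 m)² = 5.726e-08 m²
R_strand = ρL/A = (1.59×10^-8)(11.2)/(5.726e-08) = 3.11 Ω
R_total = R_strand/N = 3.11/5 = 0.622 Ω

0.622 Ω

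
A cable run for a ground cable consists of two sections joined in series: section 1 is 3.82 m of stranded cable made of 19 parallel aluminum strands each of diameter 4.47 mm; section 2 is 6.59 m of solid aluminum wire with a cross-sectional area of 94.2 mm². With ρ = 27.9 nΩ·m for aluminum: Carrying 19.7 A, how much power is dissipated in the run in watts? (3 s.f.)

0.896 W

ρ = 27.9 nΩ·m = 2.79×10^-8 Ω·m
Section 1: A_strand = π(2.2350e-03)² = 1.569e-05 m²; R₁ = ρL/(N·A_s) = (2.79×10^-8)(3.82)/(19×1.569e-05) = 3.574×10^-4 Ω
Section 2: A = 94.2 mm² = 9.420e-05 m²
R₂ = (2.79×10^-8)(6.59)/(9.420e-05) = 0.001952 Ω
R = R₁ + R₂ = 0.002309 Ω
P = I²R = (19.7)² × 0.002309 = 0.896 W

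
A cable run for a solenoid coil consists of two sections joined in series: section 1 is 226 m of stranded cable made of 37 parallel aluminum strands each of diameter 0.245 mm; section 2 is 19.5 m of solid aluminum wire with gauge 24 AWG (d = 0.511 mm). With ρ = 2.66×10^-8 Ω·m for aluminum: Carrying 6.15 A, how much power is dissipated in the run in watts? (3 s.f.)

226 W

Section 1: A_strand = π(1.2250e-04)² = 4.714e-08 m²; R₁ = ρL/(N·A_s) = (2.66×10^-8)(226)/(37×4.714e-08) = 3.446 Ω
Section 2: A = π(0.511/2 mm)² = π(2.5550e-04 m)² = 2.051e-07 m²
R₂ = (2.66×10^-8)(19.5)/(2.051e-07) = 2.529 Ω
R = R₁ + R₂ = 5.976 Ω
P = I²R = (6.15)² × 5.976 = 226 W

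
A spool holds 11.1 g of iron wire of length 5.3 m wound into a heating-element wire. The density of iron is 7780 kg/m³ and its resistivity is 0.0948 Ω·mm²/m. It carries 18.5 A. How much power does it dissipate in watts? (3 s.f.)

ρ = 0.0948 Ω·mm²/m = 9.48×10^-8 Ω·m
A = m/(density·L) = 0.0111/(7780×5.3) = 2.6920e-07 m²
R = ρL/A = (9.48×10^-8)(5.3)/(2.6920e-07) = 1.866 Ω
P = I²R = (18.5)² × 1.866 = 639 W

639 W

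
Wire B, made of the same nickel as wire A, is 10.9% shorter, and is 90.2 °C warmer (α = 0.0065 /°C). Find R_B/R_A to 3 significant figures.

R ∝ ρL/d² with ρ ∝ (1+αΔT), so R_B/R_A = (1 − 10.9/100) × (1 + 0.0065×90.2)
= 0.891 × 1.586 = 1.41

1.41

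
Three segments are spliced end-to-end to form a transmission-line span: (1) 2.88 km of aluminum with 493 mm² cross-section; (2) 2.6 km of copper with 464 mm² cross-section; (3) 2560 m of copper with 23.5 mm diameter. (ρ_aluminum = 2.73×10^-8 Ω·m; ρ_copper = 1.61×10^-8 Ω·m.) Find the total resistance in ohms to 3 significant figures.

Seg 1: A = 493 mm² = 4.930e-04 m²
R_1 = (2.73×10^-8)(2880)/(4.930e-04) = 0.1595 Ω
Seg 2: A = 464 mm² = 4.640e-04 m²
R_2 = (1.61×10^-8)(2600)/(4.640e-04) = 0.09022 Ω
Seg 3: A = π(d/2)² = π(1.1750e-02 m)² = 4.337e-04 m²
R_3 = (1.61×10^-8)(2560)/(4.337e-04) = 0.09503 Ω
R_total = R_1 + R_2 + R_3 = 0.345 Ω

0.345 Ω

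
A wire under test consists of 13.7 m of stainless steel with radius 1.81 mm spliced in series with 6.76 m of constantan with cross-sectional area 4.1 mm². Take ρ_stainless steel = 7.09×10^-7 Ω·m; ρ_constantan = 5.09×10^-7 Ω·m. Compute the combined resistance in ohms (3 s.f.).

1.78 Ω

Segment 1: A = πr² = π(1.8100e-03 m)² = 1.029e-05 m²
R₁ = ρL/A = (7.09×10^-7)(13.7)/(1.029e-05) = 0.9438 Ω
Segment 2: A = 4.1 mm² = 4.100e-06 m²
R₂ = (5.09×10^-7)(6.76)/(4.100e-06) = 0.8392 Ω
R = R₁ + R₂ = 1.78 Ω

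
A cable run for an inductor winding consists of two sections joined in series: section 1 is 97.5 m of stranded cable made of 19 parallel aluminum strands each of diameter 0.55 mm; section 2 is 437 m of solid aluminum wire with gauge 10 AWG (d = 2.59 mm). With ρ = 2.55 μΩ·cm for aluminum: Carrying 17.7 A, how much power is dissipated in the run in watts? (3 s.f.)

ρ = 2.55 μΩ·cm = 2.55×10^-8 Ω·m
Section 1: A_strand = π(2.7500e-04)² = 2.376e-07 m²; R₁ = ρL/(N·A_s) = (2.55×10^-8)(97.5)/(19×2.376e-07) = 0.5508 Ω
Section 2: A = π(2.59/2 mm)² = π(1.2950e-03 m)² = 5.269e-06 m²
R₂ = (2.55×10^-8)(437)/(5.269e-06) = 2.115 Ω
R = R₁ + R₂ = 2.666 Ω
P = I²R = (17.7)² × 2.666 = 835 W

835 W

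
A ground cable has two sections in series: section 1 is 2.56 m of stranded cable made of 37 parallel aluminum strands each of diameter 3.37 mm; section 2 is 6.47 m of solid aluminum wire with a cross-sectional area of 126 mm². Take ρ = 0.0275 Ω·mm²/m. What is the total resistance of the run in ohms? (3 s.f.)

0.00163 Ω

ρ = 0.0275 Ω·mm²/m = 2.75×10^-8 Ω·m
Section 1: A_strand = π(1.6850e-03)² = 8.920e-06 m²; R₁ = ρL/(N·A_s) = (2.75×10^-8)(2.56)/(37×8.920e-06) = 2.133×10^-4 Ω
Section 2: A = 126 mm² = 1.260e-04 m²
R₂ = (2.75×10^-8)(6.47)/(1.260e-04) = 0.001412 Ω
R = R₁ + R₂ = 0.00163 Ω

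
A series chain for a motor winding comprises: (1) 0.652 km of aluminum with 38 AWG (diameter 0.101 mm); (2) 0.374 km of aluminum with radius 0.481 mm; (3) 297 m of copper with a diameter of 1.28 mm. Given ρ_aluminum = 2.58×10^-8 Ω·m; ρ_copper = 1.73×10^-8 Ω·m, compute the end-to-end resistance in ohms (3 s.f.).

Seg 1: A = π(0.101/2 mm)² = π(5.0500e-05 m)² = 8.012e-09 m²
R_1 = (2.58×10^-8)(652)/(8.012e-09) = 2100 Ω
Seg 2: A = πr² = π(4.8100e-04 m)² = 7.268e-07 m²
R_2 = (2.58×10^-8)(374)/(7.268e-07) = 13.28 Ω
Seg 3: A = π(d/2)² = π(6.4000e-04 m)² = 1.287e-06 m²
R_3 = (1.73×10^-8)(297)/(1.287e-06) = 3.993 Ω
R_total = R_1 + R_2 + R_3 = 2120 Ω

2120 Ω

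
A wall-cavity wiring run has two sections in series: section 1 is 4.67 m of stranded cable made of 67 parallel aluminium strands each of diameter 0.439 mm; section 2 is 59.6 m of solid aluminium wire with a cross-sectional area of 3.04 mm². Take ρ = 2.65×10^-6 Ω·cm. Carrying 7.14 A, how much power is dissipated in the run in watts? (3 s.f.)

ρ = 2.65×10^-6 Ω·cm = 2.65×10^-8 Ω·m
Section 1: A_strand = π(2.1950e-04)² = 1.514e-07 m²; R₁ = ρL/(N·A_s) = (2.65×10^-8)(4.67)/(67×1.514e-07) = 0.0122 Ω
Section 2: A = 3.04 mm² = 3.040e-06 m²
R₂ = (2.65×10^-8)(59.6)/(3.040e-06) = 0.5195 Ω
R = R₁ + R₂ = 0.5317 Ω
P = I²R = (7.14)² × 0.5317 = 27.1 W

27.1 W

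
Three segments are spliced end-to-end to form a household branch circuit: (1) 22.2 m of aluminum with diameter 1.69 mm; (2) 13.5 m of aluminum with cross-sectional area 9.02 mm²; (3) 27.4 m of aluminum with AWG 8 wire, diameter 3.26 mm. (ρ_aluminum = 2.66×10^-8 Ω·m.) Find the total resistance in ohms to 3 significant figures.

Seg 1: A = π(d/2)² = π(8.4500e-04 m)² = 2.243e-06 m²
R_1 = (2.66×10^-8)(22.2)/(2.243e-06) = 0.2633 Ω
Seg 2: A = 9.02 mm² = 9.020e-06 m²
R_2 = (2.66×10^-8)(13.5)/(9.020e-06) = 0.03981 Ω
Seg 3: A = π(3.26/2 mm)² = π(1.6300e-03 m)² = 8.347e-06 m²
R_3 = (2.66×10^-8)(27.4)/(8.347e-06) = 0.08732 Ω
R_total = R_1 + R_2 + R_3 = 0.390 Ω

0.390 Ω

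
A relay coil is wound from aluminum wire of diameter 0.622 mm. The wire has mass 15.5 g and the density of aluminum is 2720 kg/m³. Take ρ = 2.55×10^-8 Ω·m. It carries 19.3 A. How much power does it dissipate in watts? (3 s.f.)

586 W

A = π(d/2)² = π(3.1100e-04 m)² = 3.0386e-07 m²
L = m/(density·A) = 0.0155/(2720×3.0386e-07) = 18.75 m
R = ρL/A = (2.55×10^-8)(18.75)/(3.0386e-07) = 1.574 Ω
P = I²R = (19.3)² × 1.574 = 586 W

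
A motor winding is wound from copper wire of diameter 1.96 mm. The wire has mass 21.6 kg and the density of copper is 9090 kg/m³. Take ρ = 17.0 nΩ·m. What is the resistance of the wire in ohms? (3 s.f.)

ρ = 17.0 nΩ·m = 1.70×10^-8 Ω·m
A = π(d/2)² = π(9.8000e-04 m)² = 3.0172e-06 m²
L = m/(density·A) = 21.6/(9090×3.0172e-06) = 787.6 m
R = ρL/A = (1.70×10^-8)(787.6)/(3.0172e-06) = 4.44 Ω

4.44 Ω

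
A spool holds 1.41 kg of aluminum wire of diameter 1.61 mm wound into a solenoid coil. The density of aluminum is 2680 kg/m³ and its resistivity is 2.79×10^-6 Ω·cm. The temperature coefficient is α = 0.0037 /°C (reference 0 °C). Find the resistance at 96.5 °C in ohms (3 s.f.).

ρ = 2.79×10^-6 Ω·cm = 2.79×10^-8 Ω·m
A = π(d/2)² = π(8.0500e-04 m)² = 2.0358e-06 m²
L = m/(density·A) = 1.41/(2680×2.0358e-06) = 258.4 m
R = ρL/A = (2.79×10^-8)(258.4)/(2.0358e-06) = 3.542 Ω
R(96.5 °C) = 3.542 × (1 + 0.0037×96.5) = 4.81 Ω

4.81 Ω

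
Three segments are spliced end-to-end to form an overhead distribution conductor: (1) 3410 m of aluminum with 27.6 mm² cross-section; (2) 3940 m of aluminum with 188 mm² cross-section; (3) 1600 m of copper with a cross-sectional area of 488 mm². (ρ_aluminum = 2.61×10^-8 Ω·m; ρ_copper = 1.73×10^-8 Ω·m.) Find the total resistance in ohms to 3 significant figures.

3.83 Ω

Seg 1: A = 27.6 mm² = 2.760e-05 m²
R_1 = (2.61×10^-8)(3410)/(2.760e-05) = 3.225 Ω
Seg 2: A = 188 mm² = 1.880e-04 m²
R_2 = (2.61×10^-8)(3940)/(1.880e-04) = 0.547 Ω
Seg 3: A = 488 mm² = 4.880e-04 m²
R_3 = (1.73×10^-8)(1600)/(4.880e-04) = 0.05672 Ω
R_total = R_1 + R_2 + R_3 = 3.83 Ω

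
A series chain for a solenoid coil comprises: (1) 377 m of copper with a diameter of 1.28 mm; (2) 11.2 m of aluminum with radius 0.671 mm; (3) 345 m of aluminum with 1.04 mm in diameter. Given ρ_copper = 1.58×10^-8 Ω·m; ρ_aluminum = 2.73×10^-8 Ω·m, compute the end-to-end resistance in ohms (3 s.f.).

Seg 1: A = π(d/2)² = π(6.4000e-04 m)² = 1.287e-06 m²
R_1 = (1.58×10^-8)(377)/(1.287e-06) = 4.629 Ω
Seg 2: A = πr² = π(6.7100e-04 m)² = 1.414e-06 m²
R_2 = (2.73×10^-8)(11.2)/(1.414e-06) = 0.2162 Ω
Seg 3: A = π(d/2)² = π(5.2000e-04 m)² = 8.495e-07 m²
R_3 = (2.73×10^-8)(345)/(8.495e-07) = 11.09 Ω
R_total = R_1 + R_2 + R_3 = 15.9 Ω

15.9 Ω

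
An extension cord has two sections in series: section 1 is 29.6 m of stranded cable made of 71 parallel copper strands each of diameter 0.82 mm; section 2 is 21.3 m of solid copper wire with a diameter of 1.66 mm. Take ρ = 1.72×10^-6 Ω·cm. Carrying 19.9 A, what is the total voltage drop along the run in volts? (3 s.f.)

ρ = 1.72×10^-6 Ω·cm = 1.72×10^-8 Ω·m
Section 1: A_strand = π(4.1000e-04)² = 5.281e-07 m²; R₁ = ρL/(N·A_s) = (1.72×10^-8)(29.6)/(71×5.281e-07) = 0.01358 Ω
Section 2: A = π(d/2)² = π(8.3000e-04 m)² = 2.164e-06 m²
R₂ = (1.72×10^-8)(21.3)/(2.164e-06) = 0.1693 Ω
R = R₁ + R₂ = 0.1829 Ω
V = IR = 19.9 × 0.1829 = 3.64 V

3.64 V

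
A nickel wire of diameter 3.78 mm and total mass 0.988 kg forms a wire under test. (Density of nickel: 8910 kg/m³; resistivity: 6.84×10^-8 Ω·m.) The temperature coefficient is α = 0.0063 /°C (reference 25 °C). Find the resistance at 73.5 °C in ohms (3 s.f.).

A = π(d/2)² = π(1.8900e-03 m)² = 1.1222e-05 m²
L = m/(density·A) = 0.988/(8910×1.1222e-05) = 9.881 m
R = ρL/A = (6.84×10^-8)(9.881)/(1.1222e-05) = 0.06023 Ω
R(73.5 °C) = 0.06023 × (1 + 0.0063×48.5) = 0.0786 Ω

0.0786 Ω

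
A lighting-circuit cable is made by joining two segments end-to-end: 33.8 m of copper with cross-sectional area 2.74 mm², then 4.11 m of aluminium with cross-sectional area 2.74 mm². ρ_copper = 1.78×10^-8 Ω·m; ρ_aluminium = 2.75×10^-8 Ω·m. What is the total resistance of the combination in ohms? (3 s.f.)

Segment 1: A = 2.74 mm² = 2.740e-06 m²
R₁ = ρL/A = (1.78×10^-8)(33.8)/(2.740e-06) = 0.2196 Ω
R₂ = (2.75×10^-8)(4.11)/(2.740e-06) = 0.04125 Ω
R = R₁ + R₂ = 0.261 Ω

0.261 Ω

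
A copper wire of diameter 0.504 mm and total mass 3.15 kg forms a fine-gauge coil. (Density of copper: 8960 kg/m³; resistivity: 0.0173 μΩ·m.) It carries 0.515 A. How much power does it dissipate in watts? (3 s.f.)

ρ = 0.0173 μΩ·m = 1.73×10^-8 Ω·m
A = π(d/2)² = π(2.5200e-04 m)² = 1.9950e-07 m²
L = m/(density·A) = 3.15/(8960×1.9950e-07) = 1762 m
R = ρL/A = (1.73×10^-8)(1762)/(1.9950e-07) = 152.8 Ω
P = I²R = (0.515)² × 152.8 = 40.5 W

40.5 W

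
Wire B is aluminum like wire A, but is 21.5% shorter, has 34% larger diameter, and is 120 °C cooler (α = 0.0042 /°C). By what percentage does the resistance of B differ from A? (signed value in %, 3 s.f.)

-78.3%

R ∝ ρL/d² with ρ ∝ (1+αΔT), so R_B/R_A = (1 − 21.5/100) × (1 + 34/100)⁻² × (1 − 0.0042×120)
= 0.785 × 0.5569 × 0.496 = 0.2168
(R_B − R_A)/R_A = 0.2168 − 1 = -78.3%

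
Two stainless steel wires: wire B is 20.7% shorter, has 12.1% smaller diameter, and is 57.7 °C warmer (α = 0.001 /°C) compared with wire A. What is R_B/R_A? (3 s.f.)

R ∝ ρL/d² with ρ ∝ (1+αΔT), so R_B/R_A = (1 − 20.7/100) × (1 − 12.1/100)⁻² × (1 + 0.001×57.7)
= 0.793 × 1.294 × 1.058 = 1.09

1.09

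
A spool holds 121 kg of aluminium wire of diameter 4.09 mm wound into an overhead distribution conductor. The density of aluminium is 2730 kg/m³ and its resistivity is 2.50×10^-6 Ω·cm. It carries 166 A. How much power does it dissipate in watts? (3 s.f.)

ρ = 2.50×10^-6 Ω·cm = 2.50×10^-8 Ω·m
A = π(d/2)² = π(2.0450e-03 m)² = 1.3138e-05 m²
L = m/(density·A) = 121/(2730×1.3138e-05) = 3374 m
R = ρL/A = (2.50×10^-8)(3374)/(1.3138e-05) = 6.419 Ω
P = I²R = (166)² × 6.419 = 1.77×10^5 W

1.77×10^5 W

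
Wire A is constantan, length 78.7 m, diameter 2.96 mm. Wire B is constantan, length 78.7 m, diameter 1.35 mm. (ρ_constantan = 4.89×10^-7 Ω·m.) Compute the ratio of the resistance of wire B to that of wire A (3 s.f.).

4.81

R ∝ ρL/d², so R_B/R_A = (d_A/d_B)²
= (2.96/1.35)² = 4.81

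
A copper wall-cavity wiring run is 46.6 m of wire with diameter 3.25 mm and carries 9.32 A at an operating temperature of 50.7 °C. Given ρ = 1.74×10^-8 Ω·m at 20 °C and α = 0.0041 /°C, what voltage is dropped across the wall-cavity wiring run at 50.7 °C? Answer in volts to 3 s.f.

1.03 V

A = π(d/2)² = π(1.6250e-03 m)² = 8.296e-06 m²
R₍20₎ = ρL/A = (1.74×10^-8)(46.6)/(8.296e-06) = 0.09774 Ω
R₍50.7₎ = R₍20₎(1 + αΔT) = 0.09774 × (1 + 0.0041×30.7) = 0.11 Ω
V = IR = 9.32 × 0.11 = 1.03 V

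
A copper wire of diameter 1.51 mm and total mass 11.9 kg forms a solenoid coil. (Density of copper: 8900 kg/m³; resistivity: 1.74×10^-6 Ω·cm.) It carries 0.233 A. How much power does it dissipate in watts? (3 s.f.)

ρ = 1.74×10^-6 Ω·cm = 1.74×10^-8 Ω·m
A = π(d/2)² = π(7.5500e-04 m)² = 1.7908e-06 m²
L = m/(density·A) = 11.9/(8900×1.7908e-06) = 746.6 m
R = ρL/A = (1.74×10^-8)(746.6)/(1.7908e-06) = 7.255 Ω
P = I²R = (0.233)² × 7.255 = 0.394 W

0.394 W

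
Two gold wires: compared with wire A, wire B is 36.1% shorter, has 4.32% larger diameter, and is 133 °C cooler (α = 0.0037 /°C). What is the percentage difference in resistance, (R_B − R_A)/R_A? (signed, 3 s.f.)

R ∝ ρL/d² with ρ ∝ (1+αΔT), so R_B/R_A = (1 − 36.1/100) × (1 + 4.32/100)⁻² × (1 − 0.0037×133)
= 0.639 × 0.9189 × 0.5079 = 0.2982
(R_B − R_A)/R_A = 0.2982 − 1 = -70.2%

-70.2%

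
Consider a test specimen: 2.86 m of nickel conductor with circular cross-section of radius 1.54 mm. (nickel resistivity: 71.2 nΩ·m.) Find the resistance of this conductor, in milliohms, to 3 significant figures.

ρ = 71.2 nΩ·m = 7.12×10^-8 Ω·m
A = πr² = π(1.5400e-03 m)² = 7.451e-06 m²
R = ρL/A = (7.12×10^-8)(2.86 m)/(7.451e-06 m²) = 27.3 mΩ

27.3 mΩ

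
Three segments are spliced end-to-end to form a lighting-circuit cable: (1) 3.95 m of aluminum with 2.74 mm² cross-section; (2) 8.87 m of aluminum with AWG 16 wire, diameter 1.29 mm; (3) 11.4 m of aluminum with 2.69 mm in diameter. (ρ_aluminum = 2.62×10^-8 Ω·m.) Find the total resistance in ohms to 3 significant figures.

Seg 1: A = 2.74 mm² = 2.740e-06 m²
R_1 = (2.62×10^-8)(3.95)/(2.740e-06) = 0.03777 Ω
Seg 2: A = π(1.29/2 mm)² = π(6.4500e-04 m)² = 1.307e-06 m²
R_2 = (2.62×10^-8)(8.87)/(1.307e-06) = 0.1778 Ω
Seg 3: A = π(d/2)² = π(1.3450e-03 m)² = 5.683e-06 m²
R_3 = (2.62×10^-8)(11.4)/(5.683e-06) = 0.05255 Ω
R_total = R_1 + R_2 + R_3 = 0.268 Ω

0.268 Ω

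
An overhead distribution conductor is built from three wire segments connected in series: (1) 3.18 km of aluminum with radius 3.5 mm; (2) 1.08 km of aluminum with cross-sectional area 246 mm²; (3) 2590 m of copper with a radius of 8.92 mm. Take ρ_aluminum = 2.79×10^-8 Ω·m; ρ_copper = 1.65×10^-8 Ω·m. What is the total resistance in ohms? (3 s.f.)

2.60 Ω

Seg 1: A = πr² = π(3.5000e-03 m)² = 3.848e-05 m²
R_1 = (2.79×10^-8)(3180)/(3.848e-05) = 2.305 Ω
Seg 2: A = 246 mm² = 2.460e-04 m²
R_2 = (2.79×10^-8)(1080)/(2.460e-04) = 0.1225 Ω
Seg 3: A = πr² = π(8.9200e-03 m)² = 2.500e-04 m²
R_3 = (1.65×10^-8)(2590)/(2.500e-04) = 0.171 Ω
R_total = R_1 + R_2 + R_3 = 2.60 Ω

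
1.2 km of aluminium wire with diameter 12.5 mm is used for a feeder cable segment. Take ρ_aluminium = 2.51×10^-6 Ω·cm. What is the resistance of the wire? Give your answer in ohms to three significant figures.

ρ = 2.51×10^-6 Ω·cm = 2.51×10^-8 Ω·m
A = π(d/2)² = π(6.2500e-03 m)² = 1.227e-04 m²
R = ρL/A = (2.51×10^-8)(1200 m)/(1.227e-04 m²) = 0.245 Ω

0.245 Ω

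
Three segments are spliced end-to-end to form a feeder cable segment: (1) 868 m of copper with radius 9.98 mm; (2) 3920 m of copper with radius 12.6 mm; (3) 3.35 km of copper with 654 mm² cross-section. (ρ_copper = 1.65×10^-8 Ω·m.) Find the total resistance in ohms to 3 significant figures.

0.260 Ω

Seg 1: A = πr² = π(9.9800e-03 m)² = 3.129e-04 m²
R_1 = (1.65×10^-8)(868)/(3.129e-04) = 0.04577 Ω
Seg 2: A = πr² = π(1.2600e-02 m)² = 4.988e-04 m²
R_2 = (1.65×10^-8)(3920)/(4.988e-04) = 0.1297 Ω
Seg 3: A = 654 mm² = 6.540e-04 m²
R_3 = (1.65×10^-8)(3350)/(6.540e-04) = 0.08452 Ω
R_total = R_1 + R_2 + R_3 = 0.260 Ω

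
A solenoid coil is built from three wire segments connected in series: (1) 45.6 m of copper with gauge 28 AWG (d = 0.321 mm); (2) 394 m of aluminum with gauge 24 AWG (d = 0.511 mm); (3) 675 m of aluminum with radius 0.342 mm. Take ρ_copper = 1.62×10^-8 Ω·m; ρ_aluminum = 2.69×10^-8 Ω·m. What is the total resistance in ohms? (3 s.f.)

110 Ω

Seg 1: A = π(0.321/2 mm)² = π(1.6050e-04 m)² = 8.093e-08 m²
R_1 = (1.62×10^-8)(45.6)/(8.093e-08) = 9.128 Ω
Seg 2: A = π(0.511/2 mm)² = π(2.5550e-04 m)² = 2.051e-07 m²
R_2 = (2.69×10^-8)(394)/(2.051e-07) = 51.68 Ω
Seg 3: A = πr² = π(3.4200e-04 m)² = 3.675e-07 m²
R_3 = (2.69×10^-8)(675)/(3.675e-07) = 49.41 Ω
R_total = R_1 + R_2 + R_3 = 110 Ω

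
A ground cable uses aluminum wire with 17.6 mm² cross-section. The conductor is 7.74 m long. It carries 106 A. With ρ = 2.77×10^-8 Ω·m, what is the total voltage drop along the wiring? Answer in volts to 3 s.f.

1.29 V

A = 17.6 mm² = 1.760e-05 m²
R = ρL/A = (2.77×10^-8)(7.74)/(1.760e-05) = 0.01218 Ω
V = IR = 106 × 0.01218 = 1.29 V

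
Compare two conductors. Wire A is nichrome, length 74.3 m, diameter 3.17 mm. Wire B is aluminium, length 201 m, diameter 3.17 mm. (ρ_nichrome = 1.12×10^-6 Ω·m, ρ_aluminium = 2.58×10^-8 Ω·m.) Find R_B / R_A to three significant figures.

R ∝ ρL/d², so R_B/R_A = (ρ_B/ρ_A) × (L_B/L_A)
= (2.58×10^-8/1.12×10^-6) × (201/74.3) = 0.0623

0.0623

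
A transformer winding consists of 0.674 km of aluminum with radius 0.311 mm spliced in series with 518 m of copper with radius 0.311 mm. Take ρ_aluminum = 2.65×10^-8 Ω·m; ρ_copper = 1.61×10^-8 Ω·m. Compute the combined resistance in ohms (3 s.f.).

86.2 Ω

Segment 1: A = πr² = π(3.1100e-04 m)² = 3.039e-07 m²
R₁ = ρL/A = (2.65×10^-8)(674)/(3.039e-07) = 58.78 Ω
R₂ = (1.61×10^-8)(518)/(3.039e-07) = 27.45 Ω
R = R₁ + R₂ = 86.2 Ω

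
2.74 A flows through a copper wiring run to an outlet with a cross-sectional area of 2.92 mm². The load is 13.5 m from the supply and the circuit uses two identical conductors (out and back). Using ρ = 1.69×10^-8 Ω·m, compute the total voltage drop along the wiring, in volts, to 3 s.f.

0.428 V

A = 2.92 mm² = 2.920e-06 m²
Total conductor length (both ways) L = 2 × 13.5 = 27 m
R = ρL/A = (1.69×10^-8)(27)/(2.920e-06) = 0.1563 Ω
V = IR = 2.74 × 0.1563 = 0.428 V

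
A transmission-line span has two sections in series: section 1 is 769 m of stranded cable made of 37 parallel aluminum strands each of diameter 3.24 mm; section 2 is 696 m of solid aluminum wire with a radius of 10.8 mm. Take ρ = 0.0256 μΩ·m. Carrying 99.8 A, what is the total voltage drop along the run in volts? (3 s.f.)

11.3 V

ρ = 0.0256 μΩ·m = 2.56×10^-8 Ω·m
Section 1: A_strand = π(1.6200e-03)² = 8.245e-06 m²; R₁ = ρL/(N·A_s) = (2.56×10^-8)(769)/(37×8.245e-06) = 0.06453 Ω
Section 2: A = πr² = π(1.0800e-02 m)² = 3.664e-04 m²
R₂ = (2.56×10^-8)(696)/(3.664e-04) = 0.04862 Ω
R = R₁ + R₂ = 0.1132 Ω
V = IR = 99.8 × 0.1132 = 11.3 V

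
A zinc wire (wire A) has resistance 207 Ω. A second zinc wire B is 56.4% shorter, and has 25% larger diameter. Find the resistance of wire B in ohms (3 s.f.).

R ∝ L/d², so R_B/R_A = (1 − 56.4/100) × (1 + 25/100)⁻²
= 0.436 × 0.64 = 0.279
R_B = 0.279 × 207 = 57.8 Ω

57.8 Ω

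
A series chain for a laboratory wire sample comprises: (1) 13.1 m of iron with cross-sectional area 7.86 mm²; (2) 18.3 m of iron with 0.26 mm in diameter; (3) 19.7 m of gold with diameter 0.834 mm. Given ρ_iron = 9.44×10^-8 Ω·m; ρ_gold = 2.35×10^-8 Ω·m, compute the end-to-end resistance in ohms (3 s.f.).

Seg 1: A = 7.86 mm² = 7.860e-06 m²
R_1 = (9.44×10^-8)(13.1)/(7.860e-06) = 0.1573 Ω
Seg 2: A = π(d/2)² = π(1.3000e-04 m)² = 5.309e-08 m²
R_2 = (9.44×10^-8)(18.3)/(5.309e-08) = 32.54 Ω
Seg 3: A = π(d/2)² = π(4.1700e-04 m)² = 5.463e-07 m²
R_3 = (2.35×10^-8)(19.7)/(5.463e-07) = 0.8474 Ω
R_total = R_1 + R_2 + R_3 = 33.5 Ω

33.5 Ω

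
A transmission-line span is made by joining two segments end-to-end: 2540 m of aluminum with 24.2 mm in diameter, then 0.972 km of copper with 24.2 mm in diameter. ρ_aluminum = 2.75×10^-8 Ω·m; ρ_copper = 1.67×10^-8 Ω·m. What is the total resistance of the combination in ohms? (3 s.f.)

Segment 1: A = π(d/2)² = π(1.2100e-02 m)² = 4.600e-04 m²
R₁ = ρL/A = (2.75×10^-8)(2540)/(4.600e-04) = 0.1519 Ω
R₂ = (1.67×10^-8)(972)/(4.600e-04) = 0.03529 Ω
R = R₁ + R₂ = 0.187 Ω

0.187 Ω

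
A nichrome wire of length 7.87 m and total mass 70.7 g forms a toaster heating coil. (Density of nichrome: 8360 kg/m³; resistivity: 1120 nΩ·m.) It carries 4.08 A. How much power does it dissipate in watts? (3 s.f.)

ρ = 1120 nΩ·m = 1.12×10^-6 Ω·m
A = m/(density·L) = 0.0707/(8360×7.87) = 1.0746e-06 m²
R = ρL/A = (1.12×10^-6)(7.87)/(1.0746e-06) = 8.203 Ω
P = I²R = (4.08)² × 8.203 = 137 W

137 W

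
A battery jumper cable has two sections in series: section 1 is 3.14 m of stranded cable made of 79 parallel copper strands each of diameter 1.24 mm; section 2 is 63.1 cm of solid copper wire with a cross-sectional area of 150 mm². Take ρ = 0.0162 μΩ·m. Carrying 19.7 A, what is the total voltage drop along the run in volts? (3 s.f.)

0.0118 V

ρ = 0.0162 μΩ·m = 1.62×10^-8 Ω·m
Section 1: A_strand = π(6.2000e-04)² = 1.208e-06 m²; R₁ = ρL/(N·A_s) = (1.62×10^-8)(3.14)/(79×1.208e-06) = 5.332×10^-4 Ω
Section 2: A = 150 mm² = 1.500e-04 m²
R₂ = (1.62×10^-8)(0.631)/(1.500e-04) = 6.815×10^-5 Ω
R = R₁ + R₂ = 6.013×10^-4 Ω
V = IR = 19.7 × 6.013×10^-4 = 0.0118 V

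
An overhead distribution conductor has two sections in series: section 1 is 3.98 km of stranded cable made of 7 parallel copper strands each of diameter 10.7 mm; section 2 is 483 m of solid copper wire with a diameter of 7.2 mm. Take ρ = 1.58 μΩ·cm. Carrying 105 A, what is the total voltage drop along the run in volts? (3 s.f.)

ρ = 1.58 μΩ·cm = 1.58×10^-8 Ω·m
Section 1: A_strand = π(5.3500e-03)² = 8.992e-05 m²; R₁ = ρL/(N·A_s) = (1.58×10^-8)(3980)/(7×8.992e-05) = 0.0999 Ω
Section 2: A = π(d/2)² = π(3.6000e-03 m)² = 4.072e-05 m²
R₂ = (1.58×10^-8)(483)/(4.072e-05) = 0.1874 Ω
R = R₁ + R₂ = 0.2873 Ω
V = IR = 105 × 0.2873 = 30.2 V

30.2 V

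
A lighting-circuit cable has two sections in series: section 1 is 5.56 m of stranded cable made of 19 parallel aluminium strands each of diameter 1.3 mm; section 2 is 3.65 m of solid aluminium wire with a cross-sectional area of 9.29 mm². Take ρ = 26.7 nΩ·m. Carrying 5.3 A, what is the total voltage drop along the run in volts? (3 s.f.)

ρ = 26.7 nΩ·m = 2.67×10^-8 Ω·m
Section 1: A_strand = π(6.5000e-04)² = 1.327e-06 m²; R₁ = ρL/(N·A_s) = (2.67×10^-8)(5.56)/(19×1.327e-06) = 0.005886 Ω
Section 2: A = 9.29 mm² = 9.290e-06 m²
R₂ = (2.67×10^-8)(3.65)/(9.290e-06) = 0.01049 Ω
R = R₁ + R₂ = 0.01638 Ω
V = IR = 5.3 × 0.01638 = 0.0868 V

0.0868 V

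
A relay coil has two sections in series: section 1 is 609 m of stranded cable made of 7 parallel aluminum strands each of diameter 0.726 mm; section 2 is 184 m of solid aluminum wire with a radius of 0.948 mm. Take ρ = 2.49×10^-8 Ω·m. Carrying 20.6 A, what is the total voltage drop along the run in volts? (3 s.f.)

141 V

Section 1: A_strand = π(3.6300e-04)² = 4.140e-07 m²; R₁ = ρL/(N·A_s) = (2.49×10^-8)(609)/(7×4.140e-07) = 5.233 Ω
Section 2: A = πr² = π(9.4800e-04 m)² = 2.823e-06 m²
R₂ = (2.49×10^-8)(184)/(2.823e-06) = 1.623 Ω
R = R₁ + R₂ = 6.856 Ω
V = IR = 20.6 × 6.856 = 141 V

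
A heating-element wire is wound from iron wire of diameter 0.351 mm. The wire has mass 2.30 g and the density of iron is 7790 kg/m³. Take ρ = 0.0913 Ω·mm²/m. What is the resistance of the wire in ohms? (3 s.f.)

ρ = 0.0913 Ω·mm²/m = 9.13×10^-8 Ω·m
A = π(d/2)² = π(1.7550e-04 m)² = 9.6762e-08 m²
L = m/(density·A) = 0.0023/(7790×9.6762e-08) = 3.051 m
R = ρL/A = (9.13×10^-8)(3.051)/(9.6762e-08) = 2.88 Ω

2.88 Ω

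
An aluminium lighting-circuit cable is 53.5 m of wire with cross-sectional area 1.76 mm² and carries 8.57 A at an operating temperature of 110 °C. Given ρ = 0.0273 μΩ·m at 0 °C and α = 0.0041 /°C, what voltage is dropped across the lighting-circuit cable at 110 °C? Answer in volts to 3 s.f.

ρ = 0.0273 μΩ·m = 2.73×10^-8 Ω·m
A = 1.76 mm² = 1.760e-06 m²
R₍0₎ = ρL/A = (2.73×10^-8)(53.5)/(1.760e-06) = 0.8299 Ω
R₍110₎ = R₍0₎(1 + αΔT) = 0.8299 × (1 + 0.0041×110) = 1.204 Ω
V = IR = 8.57 × 1.204 = 10.3 V

10.3 V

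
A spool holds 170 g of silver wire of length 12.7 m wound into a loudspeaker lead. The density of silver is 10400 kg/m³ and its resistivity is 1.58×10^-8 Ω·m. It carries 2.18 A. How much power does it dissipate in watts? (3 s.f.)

A = m/(density·L) = 0.17/(10400×12.7) = 1.2871e-06 m²
R = ρL/A = (1.58×10^-8)(12.7)/(1.2871e-06) = 0.1559 Ω
P = I²R = (2.18)² × 0.1559 = 0.741 W

0.741 W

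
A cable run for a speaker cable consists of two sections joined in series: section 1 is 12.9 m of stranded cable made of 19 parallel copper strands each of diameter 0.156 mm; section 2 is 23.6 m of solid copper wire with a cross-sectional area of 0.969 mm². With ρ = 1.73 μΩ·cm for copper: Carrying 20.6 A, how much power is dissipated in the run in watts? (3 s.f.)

ρ = 1.73 μΩ·cm = 1.73×10^-8 Ω·m
Section 1: A_strand = π(7.8000e-05)² = 1.911e-08 m²; R₁ = ρL/(N·A_s) = (1.73×10^-8)(12.9)/(19×1.911e-08) = 0.6145 Ω
Section 2: A = 0.969 mm² = 9.690e-07 m²
R₂ = (1.73×10^-8)(23.6)/(9.690e-07) = 0.4213 Ω
R = R₁ + R₂ = 1.036 Ω
P = I²R = (20.6)² × 1.036 = 440 W

440 W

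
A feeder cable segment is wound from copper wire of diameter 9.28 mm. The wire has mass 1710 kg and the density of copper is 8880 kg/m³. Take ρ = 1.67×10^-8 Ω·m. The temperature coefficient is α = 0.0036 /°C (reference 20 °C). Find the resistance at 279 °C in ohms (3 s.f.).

A = π(d/2)² = π(4.6400e-03 m)² = 6.7637e-05 m²
L = m/(density·A) = 1710/(8880×6.7637e-05) = 2847 m
R = ρL/A = (1.67×10^-8)(2847)/(6.7637e-05) = 0.703 Ω
R(279 °C) = 0.703 × (1 + 0.0036×259) = 1.36 Ω

1.36 Ω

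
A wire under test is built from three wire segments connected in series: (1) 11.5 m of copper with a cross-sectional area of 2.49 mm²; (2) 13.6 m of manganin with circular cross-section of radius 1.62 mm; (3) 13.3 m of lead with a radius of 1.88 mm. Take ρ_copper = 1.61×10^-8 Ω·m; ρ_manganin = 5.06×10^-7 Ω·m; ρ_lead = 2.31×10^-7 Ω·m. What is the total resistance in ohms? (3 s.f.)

Seg 1: A = 2.49 mm² = 2.490e-06 m²
R_1 = (1.61×10^-8)(11.5)/(2.490e-06) = 0.07436 Ω
Seg 2: A = πr² = π(1.6200e-03 m)² = 8.245e-06 m²
R_2 = (5.06×10^-7)(13.6)/(8.245e-06) = 0.8347 Ω
Seg 3: A = πr² = π(1.8800e-03 m)² = 1.110e-05 m²
R_3 = (2.31×10^-7)(13.3)/(1.110e-05) = 0.2767 Ω
R_total = R_1 + R_2 + R_3 = 1.19 Ω

1.19 Ω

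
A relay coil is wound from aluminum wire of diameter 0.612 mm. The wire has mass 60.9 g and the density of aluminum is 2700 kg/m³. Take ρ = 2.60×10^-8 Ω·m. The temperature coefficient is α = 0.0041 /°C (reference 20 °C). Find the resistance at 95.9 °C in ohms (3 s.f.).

8.89 Ω

A = π(d/2)² = π(3.0600e-04 m)² = 2.9417e-07 m²
L = m/(density·A) = 0.0609/(2700×2.9417e-07) = 76.68 m
R = ρL/A = (2.60×10^-8)(76.68)/(2.9417e-07) = 6.777 Ω
R(95.9 °C) = 6.777 × (1 + 0.0041×75.9) = 8.89 Ω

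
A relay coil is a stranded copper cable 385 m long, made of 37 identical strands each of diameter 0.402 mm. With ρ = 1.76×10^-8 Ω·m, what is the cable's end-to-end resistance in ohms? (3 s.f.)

1.44 Ω

A_strand = π(2.0100e-04 m)² = 1.269e-07 m²
R_strand = ρL/A = (1.76×10^-8)(385)/(1.269e-07) = 53.39 Ω
R_total = R_strand/N = 53.39/37 = 1.44 Ω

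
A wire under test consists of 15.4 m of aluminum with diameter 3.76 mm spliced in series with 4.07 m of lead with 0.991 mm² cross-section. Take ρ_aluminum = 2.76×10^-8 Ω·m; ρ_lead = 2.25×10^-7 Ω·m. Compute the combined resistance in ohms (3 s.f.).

Segment 1: A = π(d/2)² = π(1.8800e-03 m)² = 1.110e-05 m²
R₁ = ρL/A = (2.76×10^-8)(15.4)/(1.110e-05) = 0.03828 Ω
Segment 2: A = 0.991 mm² = 9.910e-07 m²
R₂ = (2.25×10^-7)(4.07)/(9.910e-07) = 0.9241 Ω
R = R₁ + R₂ = 0.962 Ω

0.962 Ω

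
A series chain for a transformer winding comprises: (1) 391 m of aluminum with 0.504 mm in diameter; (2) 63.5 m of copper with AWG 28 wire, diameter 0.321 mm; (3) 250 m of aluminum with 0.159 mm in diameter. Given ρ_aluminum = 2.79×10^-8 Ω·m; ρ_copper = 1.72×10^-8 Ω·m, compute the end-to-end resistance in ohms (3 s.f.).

Seg 1: A = π(d/2)² = π(2.5200e-04 m)² = 1.995e-07 m²
R_1 = (2.79×10^-8)(391)/(1.995e-07) = 54.68 Ω
Seg 2: A = π(0.321/2 mm)² = π(1.6050e-04 m)² = 8.093e-08 m²
R_2 = (1.72×10^-8)(63.5)/(8.093e-08) = 13.5 Ω
Seg 3: A = π(d/2)² = π(7.9500e-05 m)² = 1.986e-08 m²
R_3 = (2.79×10^-8)(250)/(1.986e-08) = 351.3 Ω
R_total = R_1 + R_2 + R_3 = 419 Ω

419 Ω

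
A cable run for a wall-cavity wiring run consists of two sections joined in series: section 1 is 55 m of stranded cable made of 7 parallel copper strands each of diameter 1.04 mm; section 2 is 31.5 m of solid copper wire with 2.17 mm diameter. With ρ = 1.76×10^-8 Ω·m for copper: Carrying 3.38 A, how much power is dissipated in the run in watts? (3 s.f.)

3.57 W

Section 1: A_strand = π(5.2000e-04)² = 8.495e-07 m²; R₁ = ρL/(N·A_s) = (1.76×10^-8)(55)/(7×8.495e-07) = 0.1628 Ω
Section 2: A = π(d/2)² = π(1.0850e-03 m)² = 3.698e-06 m²
R₂ = (1.76×10^-8)(31.5)/(3.698e-06) = 0.1499 Ω
R = R₁ + R₂ = 0.3127 Ω
P = I²R = (3.38)² × 0.3127 = 3.57 W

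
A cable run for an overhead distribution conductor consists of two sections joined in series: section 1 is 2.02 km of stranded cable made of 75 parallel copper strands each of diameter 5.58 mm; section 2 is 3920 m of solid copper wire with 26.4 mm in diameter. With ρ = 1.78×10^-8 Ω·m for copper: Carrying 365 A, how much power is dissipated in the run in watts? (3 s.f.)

Section 1: A_strand = π(2.7900e-03)² = 2.445e-05 m²; R₁ = ρL/(N·A_s) = (1.78×10^-8)(2020)/(75×2.445e-05) = 0.0196 Ω
Section 2: A = π(d/2)² = π(1.3200e-02 m)² = 5.474e-04 m²
R₂ = (1.78×10^-8)(3920)/(5.474e-04) = 0.1275 Ω
R = R₁ + R₂ = 0.1471 Ω
P = I²R = (365)² × 0.1471 = 19600 W

19600 W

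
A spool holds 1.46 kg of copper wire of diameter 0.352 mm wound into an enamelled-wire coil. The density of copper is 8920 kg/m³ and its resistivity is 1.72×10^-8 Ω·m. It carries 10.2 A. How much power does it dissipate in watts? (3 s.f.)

30900 W

A = π(d/2)² = π(1.7600e-04 m)² = 9.7314e-08 m²
L = m/(density·A) = 1.46/(8920×9.7314e-08) = 1682 m
R = ρL/A = (1.72×10^-8)(1682)/(9.7314e-08) = 297.3 Ω
P = I²R = (10.2)² × 297.3 = 30900 W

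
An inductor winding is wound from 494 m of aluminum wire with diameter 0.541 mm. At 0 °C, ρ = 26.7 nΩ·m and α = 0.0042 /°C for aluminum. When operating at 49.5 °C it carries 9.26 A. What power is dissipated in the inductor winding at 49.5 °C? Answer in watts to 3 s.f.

ρ = 26.7 nΩ·m = 2.67×10^-8 Ω·m
A = π(d/2)² = π(2.7050e-04 m)² = 2.299e-07 m²
R₍0₎ = ρL/A = (2.67×10^-8)(494)/(2.299e-07) = 57.38 Ω
R₍49.5₎ = R₍0₎(1 + αΔT) = 57.38 × (1 + 0.0042×49.5) = 69.31 Ω
P = I²R = (9.26)² × 69.31 = 5940 W

5940 W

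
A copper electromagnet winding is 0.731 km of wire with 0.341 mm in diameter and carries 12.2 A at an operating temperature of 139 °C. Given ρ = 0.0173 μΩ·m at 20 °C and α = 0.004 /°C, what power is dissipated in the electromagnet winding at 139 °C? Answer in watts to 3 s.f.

ρ = 0.0173 μΩ·m = 1.73×10^-8 Ω·m
A = π(d/2)² = π(1.7050e-04 m)² = 9.133e-08 m²
R₍20₎ = ρL/A = (1.73×10^-8)(731)/(9.133e-08) = 138.5 Ω
R₍139₎ = R₍20₎(1 + αΔT) = 138.5 × (1 + 0.004×119) = 204.4 Ω
P = I²R = (12.2)² × 204.4 = 30400 W

30400 W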